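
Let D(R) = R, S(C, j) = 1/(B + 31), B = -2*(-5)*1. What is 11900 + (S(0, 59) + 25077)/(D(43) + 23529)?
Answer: 5750903479/483226 ≈ 11901.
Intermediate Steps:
B = 10 (B = 10*1 = 10)
S(C, j) = 1/41 (S(C, j) = 1/(10 + 31) = 1/41)
11900 + (S(0, 59) + 25077)/(D(43) + 23529) = 11900 + (1/41 + 25077)/(43 + 23529) = 11900 + (1028158/41)/23572 = 11900 + (1028158/41)*(1/23572) = 11900 + 514079/483226 = 5750903479/483226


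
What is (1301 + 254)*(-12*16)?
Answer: -298560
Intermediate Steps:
(1301 + 254)*(-12*16) = 1555*(-192) = -298560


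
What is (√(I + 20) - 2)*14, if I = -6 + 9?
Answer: -28 + 14*√23 ≈ 39.142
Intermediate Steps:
I = 3
(√(I + 20) - 2)*14 = (√(3 + 20) - 2)*14 = (√23 - 2)*14 = (-2 + √23)*14 = -28 + 14*√23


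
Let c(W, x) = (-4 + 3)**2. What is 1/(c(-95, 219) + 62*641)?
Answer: 1/39743 ≈ 2.5162e-5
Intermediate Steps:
c(W, x) = 1 (c(W, x) = (-1)**2 = 1)
1/(c(-95, 219) + 62*641) = 1/(1 + 62*641) = 1/(1 + 39742) = 1/39743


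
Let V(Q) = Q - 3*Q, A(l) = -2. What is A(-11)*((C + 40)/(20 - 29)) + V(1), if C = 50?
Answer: 18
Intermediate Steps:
V(Q) = -2*Q
A(-11)*((C + 40)/(20 - 29)) + V(1) = -2*(50 + 40)/(20 - 29) - 2*1 = -180/(-9) - 2 = -180*(-1)/9 - 2 = -2*(-10) - 2 = 20 - 2 = 18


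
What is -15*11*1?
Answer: -165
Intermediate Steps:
-15*11*1 = -165*1 = -165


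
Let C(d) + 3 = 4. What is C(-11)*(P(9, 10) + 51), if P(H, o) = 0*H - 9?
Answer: 42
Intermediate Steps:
P(H, o) = -9 (P(H, o) = 0 - 9 = -9)
C(d) = 1 (C(d) = -3 + 4 = 1)
C(-11)*(P(9, 10) + 51) = 1*(-9 + 51) = 1*42 = 42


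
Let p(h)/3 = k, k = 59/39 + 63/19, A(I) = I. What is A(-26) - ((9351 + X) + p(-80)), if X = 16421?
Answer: -6375684/247 ≈ -25813.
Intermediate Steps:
k = 3578/741 (k = 59*(1/39) + 63*(1/19) = 59/39 + 63/19 = 3578/741 ≈ 4.8286)
p(h) = 3578/247 (p(h) = 3*(3578/741) = 3578/247)
A(-26) - ((9351 + X) + p(-80)) = -26 - ((9351 + 16421) + 3578/247) = -26 - (25772 + 3578/247) = -26 - 1*6369262/247 = -26 - 6369262/247 = -6375684/247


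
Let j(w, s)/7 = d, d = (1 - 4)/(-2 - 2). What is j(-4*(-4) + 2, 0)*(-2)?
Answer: -21/2 ≈ -10.500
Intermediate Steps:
d = ¾ (d = -3/(-4) = -3*(-¼) = ¾ ≈ 0.75000)
j(w, s) = 21/4 (j(w, s) = 7*(¾) = 21/4)
j(-4*(-4) + 2, 0)*(-2) = (21/4)*(-2) = -21/2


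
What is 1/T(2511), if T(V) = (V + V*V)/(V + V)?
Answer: 1/1256 ≈ 0.00079618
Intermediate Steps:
T(V) = (V + V**2)/(2*V) (T(V) = (V + V**2)/((2*V)) = (V + V**2)*(1/(2*V)) = (V + V**2)/(2*V))
1/T(2511) = 1/(1/2 + (1/2)*2511) = 1/(1/2 + 2511/2) = 1/1256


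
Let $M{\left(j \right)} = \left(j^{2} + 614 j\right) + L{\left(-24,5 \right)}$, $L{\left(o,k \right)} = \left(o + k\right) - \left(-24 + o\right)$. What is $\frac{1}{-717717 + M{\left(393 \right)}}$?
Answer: $- \frac{1}{321937} \approx -3.1062 \cdot 10^{-6}$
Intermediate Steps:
$L{\left(o,k \right)} = 24 + k$ ($L{\left(o,k \right)} = \left(k + o\right) - \left(-24 + o\right) = 24 + k$)
$M{\left(j \right)} = 29 + j^{2} + 614 j$ ($M{\left(j \right)} = \left(j^{2} + 614 j\right) + \left(24 + 5\right) = \left(j^{2} + 614 j\right) + 29 = 29 + j^{2} + 614 j$)
$\frac{1}{-717717 + M{\left(393 \right)}} = \frac{1}{-717717 + \left(29 + 393^{2} + 614 \cdot 393\right)} = \frac{1}{-717717 + \left(29 + 154449 + 241302\right)} = \frac{1}{-717717 + 395780} = \frac{1}{-321937} = - \frac{1}{321937}$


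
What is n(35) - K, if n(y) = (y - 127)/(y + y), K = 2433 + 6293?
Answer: -305456/35 ≈ -8727.3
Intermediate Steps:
K = 8726
n(y) = (-127 + y)/(2*y) (n(y) = (-127 + y)/((2*y)) = (-127 + y)*(1/(2*y)) = (-127 + y)/(2*y))
n(35) - K = (1/2)*(-127 + 35)/35 - 1*8726 = (1/2)*(1/35)*(-92) - 8726 = -46/35 - 8726 = -305456/35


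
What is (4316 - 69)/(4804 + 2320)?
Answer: 31/52 ≈ 0.59615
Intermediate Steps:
(4316 - 69)/(4804 + 2320) = 4247/7124 = 4247*(1/7124) = 31/52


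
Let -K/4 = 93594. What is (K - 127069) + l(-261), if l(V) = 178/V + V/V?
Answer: -130877062/261 ≈ -5.0144e+5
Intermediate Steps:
l(V) = 1 + 178/V (l(V) = 178/V + 1 = 1 + 178/V)
K = -374376 (K = -4*93594 = -374376)
(K - 127069) + l(-261) = (-374376 - 127069) + (178 - 261)/(-261) = -501445 - 1/261*(-83) = -501445 + 83/261 = -130877062/261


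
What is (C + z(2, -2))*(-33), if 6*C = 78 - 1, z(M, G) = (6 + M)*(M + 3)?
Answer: -3487/2 ≈ -1743.5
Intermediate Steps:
z(M, G) = (3 + M)*(6 + M) (z(M, G) = (6 + M)*(3 + M) = (3 + M)*(6 + M))
C = 77/6 (C = (78 - 1)/6 = (⅙)*77 = 77/6 ≈ 12.833)
(C + z(2, -2))*(-33) = (77/6 + (18 + 2² + 9*2))*(-33) = (77/6 + (18 + 4 + 18))*(-33) = (77/6 + 40)*(-33) = (317/6)*(-33) = -3487/2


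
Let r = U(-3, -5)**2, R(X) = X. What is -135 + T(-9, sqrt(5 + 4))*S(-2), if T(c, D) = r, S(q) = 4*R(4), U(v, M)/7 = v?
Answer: 6921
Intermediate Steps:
U(v, M) = 7*v
S(q) = 16 (S(q) = 4*4 = 16)
r = 441 (r = (7*(-3))**2 = (-21)**2 = 441)
T(c, D) = 441
-135 + T(-9, sqrt(5 + 4))*S(-2) = -135 + 441*16 = -135 + 7056 = 6921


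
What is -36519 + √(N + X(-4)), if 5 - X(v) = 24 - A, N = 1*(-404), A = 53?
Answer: -36519 + I*√370 ≈ -36519.0 + 19.235*I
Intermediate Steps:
N = -404
X(v) = 34 (X(v) = 5 - (24 - 1*53) = 5 - (24 - 53) = 5 - 1*(-29) = 5 + 29 = 34)
-36519 + √(N + X(-4)) = -36519 + √(-404 + 34) = -36519 + √(-370) = -36519 + I*√370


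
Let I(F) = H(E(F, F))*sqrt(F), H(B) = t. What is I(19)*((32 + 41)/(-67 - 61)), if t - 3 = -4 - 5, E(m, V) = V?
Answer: 219*sqrt(19)/64 ≈ 14.916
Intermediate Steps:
t = -6 (t = 3 + (-4 - 5) = 3 - 9 = -6)
H(B) = -6
I(F) = -6*sqrt(F)
I(19)*((32 + 41)/(-67 - 61)) = (-6*sqrt(19))*((32 + 41)/(-67 - 61)) = (-6*sqrt(19))*(73/(-128)) = (-6*sqrt(19))*(73*(-1/128)) = -6*sqrt(19)*(-73/128) = 219*sqrt(19)/64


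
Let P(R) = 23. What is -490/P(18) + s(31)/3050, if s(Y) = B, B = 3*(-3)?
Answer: -1494707/70150 ≈ -21.307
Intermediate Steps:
B = -9
s(Y) = -9
-490/P(18) + s(31)/3050 = -490/23 - 9/3050 = -1494707/70150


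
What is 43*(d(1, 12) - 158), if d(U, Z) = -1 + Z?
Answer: -6321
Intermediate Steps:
43*(d(1, 12) - 158) = 43*((-1 + 12) - 158) = 43*(11 - 158) = 43*(-147) = -6321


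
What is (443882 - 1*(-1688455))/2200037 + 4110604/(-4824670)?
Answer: 622170730721/5307226256395 ≈ 0.11723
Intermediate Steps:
(443882 - 1*(-1688455))/2200037 + 4110604/(-4824670) = (443882 + 1688455)*(1/2200037) + 4110604*(-1/4824670) = 2132337*(1/2200037) - 2055302/2412335 = 2132337/2200037 - 2055302/2412335 = 622170730721/5307226256395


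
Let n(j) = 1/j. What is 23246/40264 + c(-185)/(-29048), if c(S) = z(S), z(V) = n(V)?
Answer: 15615156843/27046738040 ≈ 0.57734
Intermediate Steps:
z(V) = 1/V
c(S) = 1/S
23246/40264 + c(-185)/(-29048) = 23246/40264 + 1/(-185*(-29048)) = 23246*(1/40264) - 1/185*(-1/29048) = 11623/20132 + 1/5373880 = 15615156843/27046738040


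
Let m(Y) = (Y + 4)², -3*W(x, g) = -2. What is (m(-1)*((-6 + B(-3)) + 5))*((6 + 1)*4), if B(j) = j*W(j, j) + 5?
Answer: 504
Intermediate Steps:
W(x, g) = ⅔ (W(x, g) = -⅓*(-2) = ⅔)
B(j) = 5 + 2*j/3 (B(j) = j*(⅔) + 5 = 2*j/3 + 5 = 5 + 2*j/3)
m(Y) = (4 + Y)²
(m(-1)*((-6 + B(-3)) + 5))*((6 + 1)*4) = ((4 - 1)²*((-6 + (5 + (⅔)*(-3))) + 5))*((6 + 1)*4) = (3²*((-6 + (5 - 2)) + 5))*(7*4) = (9*((-6 + 3) + 5))*28 = (9*(-3 + 5))*28 = (9*2)*28 = 18*28 = 504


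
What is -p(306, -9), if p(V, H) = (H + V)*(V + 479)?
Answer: -233145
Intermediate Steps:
p(V, H) = (479 + V)*(H + V) (p(V, H) = (H + V)*(479 + V) = (479 + V)*(H + V))
-p(306, -9) = -(306² + 479*(-9) + 479*306 - 9*306) = -(93636 - 4311 + 146574 - 2754) = -1*233145 = -233145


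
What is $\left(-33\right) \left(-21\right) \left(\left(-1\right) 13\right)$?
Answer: $-9009$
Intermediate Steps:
$\left(-33\right) \left(-21\right) \left(\left(-1\right) 13\right) = 693 \left(-13\right) = -9009$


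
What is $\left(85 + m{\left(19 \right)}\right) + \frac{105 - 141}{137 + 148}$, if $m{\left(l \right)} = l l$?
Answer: $\frac{42358}{95} \approx 445.87$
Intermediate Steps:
$m{\left(l \right)} = l^{2}$
$\left(85 + m{\left(19 \right)}\right) + \frac{105 - 141}{137 + 148} = \left(85 + 19^{2}\right) + \frac{105 - 141}{137 + 148} = \left(85 + 361\right) - \frac{36}{285} = 446 - \frac{12}{95} = \frac{42358}{95}$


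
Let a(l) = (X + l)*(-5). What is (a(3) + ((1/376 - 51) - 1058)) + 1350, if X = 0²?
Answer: 84977/376 ≈ 226.00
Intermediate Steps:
X = 0
a(l) = -5*l (a(l) = (0 + l)*(-5) = l*(-5) = -5*l)
(a(3) + ((1/376 - 51) - 1058)) + 1350 = (-5*3 + ((1/376 - 51) - 1058)) + 1350 = (-15 + ((1/376 - 51) - 1058)) + 1350 = (-15 + (-19175/376 - 1058)) + 1350 = (-15 - 416983/376) + 1350 = -422623/376 + 1350 = 84977/376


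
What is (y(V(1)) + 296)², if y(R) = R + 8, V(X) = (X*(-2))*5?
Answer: 86436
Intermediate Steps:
V(X) = -10*X (V(X) = -2*X*5 = -10*X)
y(R) = 8 + R
(y(V(1)) + 296)² = ((8 - 10*1) + 296)² = ((8 - 10) + 296)² = (-2 + 296)² = 294² = 86436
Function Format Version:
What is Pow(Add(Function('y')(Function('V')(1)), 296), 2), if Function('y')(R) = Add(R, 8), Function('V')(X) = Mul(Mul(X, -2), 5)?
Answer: 86436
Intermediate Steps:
Function('V')(X) = Mul(-10, X) (Function('V')(X) = Mul(Mul(-2, X), 5) = Mul(-10, X))
Function('y')(R) = Add(8, R)
Pow(Add(Function('y')(Function('V')(1)), 296), 2) = Pow(Add(Add(8, Mul(-10, 1)), 296), 2) = Pow(Add(Add(8, -10), 296), 2) = Pow(Add(-2, 296), 2) = Pow(294, 2) = 86436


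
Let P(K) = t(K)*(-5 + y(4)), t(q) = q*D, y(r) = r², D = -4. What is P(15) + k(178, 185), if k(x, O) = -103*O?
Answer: -19715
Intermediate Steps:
t(q) = -4*q (t(q) = q*(-4) = -4*q)
P(K) = -44*K (P(K) = (-4*K)*(-5 + 4²) = (-4*K)*(-5 + 16) = -4*K*11 = -44*K)
P(15) + k(178, 185) = -44*15 - 103*185 = -660 - 19055 = -19715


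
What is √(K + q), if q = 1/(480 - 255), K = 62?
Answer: √13951/15 ≈ 7.8743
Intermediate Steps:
q = 1/225 ≈ 0.0044444
√(K + q) = √(62 + 1/225) = √(13951/225) = √13951/15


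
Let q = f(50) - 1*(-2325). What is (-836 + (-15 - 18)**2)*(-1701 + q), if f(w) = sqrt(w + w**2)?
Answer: 157872 + 1265*sqrt(102) ≈ 1.7065e+5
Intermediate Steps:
q = 2325 + 5*sqrt(102) (q = sqrt(50*(1 + 50)) - 1*(-2325) = sqrt(50*51) + 2325 = sqrt(2550) + 2325 = 5*sqrt(102) + 2325 = 2325 + 5*sqrt(102) ≈ 2375.5)
(-836 + (-15 - 18)**2)*(-1701 + q) = (-836 + (-15 - 18)**2)*(-1701 + (2325 + 5*sqrt(102))) = (-836 + (-33)**2)*(624 + 5*sqrt(102)) = (-836 + 1089)*(624 + 5*sqrt(102)) = 253*(624 + 5*sqrt(102)) = 157872 + 1265*sqrt(102)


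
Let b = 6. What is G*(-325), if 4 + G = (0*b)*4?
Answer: 1300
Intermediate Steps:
G = -4 (G = -4 + (0*6)*4 = -4 + 0*4 = -4 + 0 = -4)
G*(-325) = -4*(-325) = 1300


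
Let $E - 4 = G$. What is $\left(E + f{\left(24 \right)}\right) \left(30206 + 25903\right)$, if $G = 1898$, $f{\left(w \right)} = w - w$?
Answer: $106719318$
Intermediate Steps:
$f{\left(w \right)} = 0$
$E = 1902$ ($E = 4 + 1898 = 1902$)
$\left(E + f{\left(24 \right)}\right) \left(30206 + 25903\right) = \left(1902 + 0\right) \left(30206 + 25903\right) = 1902 \cdot 56109 = 106719318$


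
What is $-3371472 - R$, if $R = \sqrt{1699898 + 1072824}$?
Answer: $-3371472 - \sqrt{2772722} \approx -3.3731 \cdot 10^{6}$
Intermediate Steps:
$R = \sqrt{2772722} \approx 1665.1$
$-3371472 - R = -3371472 - \sqrt{2772722}$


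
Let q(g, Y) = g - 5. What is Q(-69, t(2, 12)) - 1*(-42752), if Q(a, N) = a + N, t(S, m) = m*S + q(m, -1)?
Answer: 42714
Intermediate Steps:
q(g, Y) = -5 + g
t(S, m) = -5 + m + S*m (t(S, m) = m*S + (-5 + m) = S*m + (-5 + m) = -5 + m + S*m)
Q(a, N) = N + a
Q(-69, t(2, 12)) - 1*(-42752) = ((-5 + 12 + 2*12) - 69) - 1*(-42752) = ((-5 + 12 + 24) - 69) + 42752 = (31 - 69) + 42752 = -38 + 42752 = 42714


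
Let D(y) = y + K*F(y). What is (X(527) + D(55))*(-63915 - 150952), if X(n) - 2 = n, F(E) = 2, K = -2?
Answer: -124622860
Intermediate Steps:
X(n) = 2 + n
D(y) = -4 + y (D(y) = y - 2*2 = y - 4 = -4 + y)
(X(527) + D(55))*(-63915 - 150952) = ((2 + 527) + (-4 + 55))*(-63915 - 150952) = (529 + 51)*(-214867) = 580*(-214867) = -124622860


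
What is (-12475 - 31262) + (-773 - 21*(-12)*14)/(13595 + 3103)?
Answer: -730317671/16698 ≈ -43737.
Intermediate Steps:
(-12475 - 31262) + (-773 - 21*(-12)*14)/(13595 + 3103) = -43737 + (-773 + 252*14)/16698 = -43737 + (-773 + 3528)*(1/16698) = -43737 + 2755*(1/16698) = -43737 + 2755/16698 = -730317671/16698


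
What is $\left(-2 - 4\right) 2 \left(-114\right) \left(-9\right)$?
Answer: $-12312$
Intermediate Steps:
$\left(-2 - 4\right) 2 \left(-114\right) \left(-9\right) = \left(-6\right) 2 \left(-114\right) \left(-9\right) = \left(-12\right) \left(-114\right) \left(-9\right) = 1368 \left(-9\right) = -12312$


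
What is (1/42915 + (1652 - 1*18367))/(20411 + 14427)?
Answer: -358662112/747536385 ≈ -0.47979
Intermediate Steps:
(1/42915 + (1652 - 1*18367))/(20411 + 14427) = (1/42915 + (1652 - 18367))/34838 = (1/42915 - 16715)*(1/34838) = -717324224/42915*1/34838 = -358662112/747536385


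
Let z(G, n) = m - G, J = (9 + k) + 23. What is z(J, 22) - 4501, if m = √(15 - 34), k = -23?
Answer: -4510 + I*√19 ≈ -4510.0 + 4.3589*I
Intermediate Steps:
m = I*√19 (m = √(-19) = I*√19 ≈ 4.3589*I)
J = 9 (J = (9 - 23) + 23 = -14 + 23 = 9)
z(G, n) = -G + I*√19 (z(G, n) = I*√19 - G = -G + I*√19)
z(J, 22) - 4501 = (-1*9 + I*√19) - 4501 = (-9 + I*√19) - 4501 = -4510 + I*√19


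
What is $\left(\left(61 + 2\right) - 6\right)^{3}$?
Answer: $185193$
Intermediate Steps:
$\left(\left(61 + 2\right) - 6\right)^{3} = \left(63 - 6\right)^{3} = 57^{3} = 185193$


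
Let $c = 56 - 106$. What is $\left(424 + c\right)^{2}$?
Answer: $139876$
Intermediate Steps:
$c = -50$
$\left(424 + c\right)^{2} = \left(424 - 50\right)^{2} = 374^{2} = 139876$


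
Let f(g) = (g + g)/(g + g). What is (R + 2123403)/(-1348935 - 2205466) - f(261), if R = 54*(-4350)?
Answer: -5442904/3554401 ≈ -1.5313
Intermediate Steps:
R = -234900
f(g) = 1 (f(g) = (2*g)/((2*g)) = (2*g)*(1/(2*g)) = 1)
(R + 2123403)/(-1348935 - 2205466) - f(261) = (-234900 + 2123403)/(-1348935 - 2205466) - 1*1 = 1888503/(-3554401) - 1 = 1888503*(-1/3554401) - 1 = -1888503/3554401 - 1 = -5442904/3554401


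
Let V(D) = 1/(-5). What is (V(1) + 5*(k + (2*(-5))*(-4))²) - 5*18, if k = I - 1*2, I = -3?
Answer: 30174/5 ≈ 6034.8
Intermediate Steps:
k = -5 (k = -3 - 1*2 = -3 - 2 = -5)
V(D) = -⅕
(V(1) + 5*(k + (2*(-5))*(-4))²) - 5*18 = (-⅕ + 5*(-5 + (2*(-5))*(-4))²) - 5*18 = (-⅕ + 5*(-5 - 10*(-4))²) - 90 = (-⅕ + 5*(-5 + 40)²) - 90 = (-⅕ + 5*35²) - 90 = (-⅕ + 5*1225) - 90 = (-⅕ + 6125) - 90 = 30624/5 - 90 = 30174/5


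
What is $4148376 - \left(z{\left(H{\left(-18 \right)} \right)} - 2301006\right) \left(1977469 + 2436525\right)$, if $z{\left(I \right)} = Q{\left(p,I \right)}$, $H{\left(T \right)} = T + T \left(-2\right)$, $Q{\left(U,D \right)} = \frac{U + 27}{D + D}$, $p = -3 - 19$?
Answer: $\frac{182819343839135}{18} \approx 1.0157 \cdot 10^{13}$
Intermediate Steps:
$p = -22$ ($p = -3 - 19 = -22$)
$Q{\left(U,D \right)} = \frac{27 + U}{2 D}$
$H{\left(T \right)} = - T$ ($H{\left(T \right)} = T - 2 T = - T$)
$z{\left(I \right)} = \frac{5}{2 I}$ ($z{\left(I \right)} = \frac{27 - 22}{2 I} = \frac{1}{2} \frac{1}{I} 5 = \frac{5}{2 I}$)
$4148376 - \left(z{\left(H{\left(-18 \right)} \right)} - 2301006\right) \left(1977469 + 2436525\right) = 4148376 - \left(\frac{5}{2 \left(\left(-1\right) \left(-18\right)\right)} - 2301006\right) \left(1977469 + 2436525\right) = 4148376 - \left(\frac{5}{2 \cdot 18} - 2301006\right) 4413994 = 4148376 - \left(\frac{5}{2} \cdot \frac{1}{18} - 2301006\right) 4413994 = 4148376 - \left(\frac{5}{36} - 2301006\right) 4413994 = 4148376 - \left(- \frac{82836211}{36}\right) 4413994 = 4148376 - - \frac{182819269168367}{18} = 4148376 + \frac{182819269168367}{18} = \frac{182819343839135}{18}$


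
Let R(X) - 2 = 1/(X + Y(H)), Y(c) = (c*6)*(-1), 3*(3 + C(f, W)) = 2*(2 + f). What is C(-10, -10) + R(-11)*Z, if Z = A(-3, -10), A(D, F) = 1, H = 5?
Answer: -782/123 ≈ -6.3577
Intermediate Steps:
C(f, W) = -5/3 + 2*f/3 (C(f, W) = -3 + (2*(2 + f))/3 = -3 + (4 + 2*f)/3 = -3 + (4/3 + 2*f/3) = -5/3 + 2*f/3)
Y(c) = -6*c (Y(c) = (6*c)*(-1) = -6*c)
R(X) = 2 + 1/(-30 + X) (R(X) = 2 + 1/(X - 6*5) = 2 + 1/(X - 30) = 2 + 1/(-30 + X))
Z = 1
C(-10, -10) + R(-11)*Z = (-5/3 + (⅔)*(-10)) + ((-59 + 2*(-11))/(-30 - 11))*1 = (-5/3 - 20/3) + ((-59 - 22)/(-41))*1 = -25/3 - 1/41*(-81)*1 = -25/3 + (81/41)*1 = -25/3 + 81/41 = -782/123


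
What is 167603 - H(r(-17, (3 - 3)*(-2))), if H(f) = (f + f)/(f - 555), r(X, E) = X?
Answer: 47934441/286 ≈ 1.6760e+5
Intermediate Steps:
H(f) = 2*f/(-555 + f) (H(f) = (2*f)/(-555 + f) = 2*f/(-555 + f))
167603 - H(r(-17, (3 - 3)*(-2))) = 167603 - 2*(-17)/(-555 - 17) = 167603 - 2*(-17)/(-572) = 167603 - 2*(-17)*(-1)/572 = 167603 - 1*17/286 = 167603 - 17/286 = 47934441/286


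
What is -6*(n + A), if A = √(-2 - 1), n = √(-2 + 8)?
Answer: -6*√6 - 6*I*√3 ≈ -14.697 - 10.392*I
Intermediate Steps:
n = √6 ≈ 2.4495
A = I*√3 (A = √(-3) = I*√3 ≈ 1.732*I)
-6*(n + A) = -6*(√6 + I*√3) = -6*√6 - 6*I*√3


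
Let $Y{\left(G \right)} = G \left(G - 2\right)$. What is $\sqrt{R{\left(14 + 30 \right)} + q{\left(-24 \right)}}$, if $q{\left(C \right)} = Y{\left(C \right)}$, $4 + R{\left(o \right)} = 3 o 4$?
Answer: $2 \sqrt{287} \approx 33.882$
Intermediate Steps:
$Y{\left(G \right)} = G \left(-2 + G\right)$
$R{\left(o \right)} = -4 + 12 o$ ($R{\left(o \right)} = -4 + 3 o 4 = -4 + 12 o$)
$q{\left(C \right)} = C \left(-2 + C\right)$
$\sqrt{R{\left(14 + 30 \right)} + q{\left(-24 \right)}} = \sqrt{\left(-4 + 12 \left(14 + 30\right)\right) - 24 \left(-2 - 24\right)} = \sqrt{\left(-4 + 12 \cdot 44\right) - -624} = \sqrt{\left(-4 + 528\right) + 624} = \sqrt{524 + 624} = \sqrt{1148} = 2 \sqrt{287}$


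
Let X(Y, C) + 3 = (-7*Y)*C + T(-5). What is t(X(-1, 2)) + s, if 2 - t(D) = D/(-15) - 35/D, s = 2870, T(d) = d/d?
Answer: 172543/60 ≈ 2875.7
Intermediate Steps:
T(d) = 1
X(Y, C) = -2 - 7*C*Y (X(Y, C) = -3 + ((-7*Y)*C + 1) = -3 + (-7*C*Y + 1) = -3 + (1 - 7*C*Y) = -2 - 7*C*Y)
t(D) = 2 + 35/D + D/15 (t(D) = 2 - (D/(-15) - 35/D) = 2 - (D*(-1/15) - 35/D) = 2 - (-D/15 - 35/D) = 2 - (-35/D - D/15) = 2 + (35/D + D/15) = 2 + 35/D + D/15)
t(X(-1, 2)) + s = (2 + 35/(-2 - 7*2*(-1)) + (-2 - 7*2*(-1))/15) + 2870 = (2 + 35/(-2 + 14) + (-2 + 14)/15) + 2870 = (2 + 35/12 + (1/15)*12) + 2870 = (2 + 35*(1/12) + ⅘) + 2870 = (2 + 35/12 + ⅘) + 2870 = 343/60 + 2870 = 172543/60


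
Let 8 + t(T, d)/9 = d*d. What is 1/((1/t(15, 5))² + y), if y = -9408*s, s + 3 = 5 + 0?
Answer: -23409/440463743 ≈ -5.3146e-5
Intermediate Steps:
t(T, d) = -72 + 9*d² (t(T, d) = -72 + 9*(d*d) = -72 + 9*d²)
s = 2 (s = -3 + (5 + 0) = -3 + 5 = 2)
y = -18816 (y = -9408*2 = -18816)
1/((1/t(15, 5))² + y) = 1/((1/(-72 + 9*5²))² - 18816) = 1/((1/(-72 + 9*25))² - 18816) = 1/((1/(-72 + 225))² - 18816) = 1/((1/153)² - 18816) = 1/(1/23409 - 18816) = 1/(-440463743/23409) = -23409/440463743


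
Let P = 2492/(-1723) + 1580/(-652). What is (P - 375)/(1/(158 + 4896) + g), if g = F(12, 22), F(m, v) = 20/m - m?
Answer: 1613314975272/44000893679 ≈ 36.666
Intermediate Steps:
F(m, v) = -m + 20/m
P = -1086781/280849 (P = 2492*(-1/1723) + 1580*(-1/652) = -2492/1723 - 395/163 = -1086781/280849 ≈ -3.8696)
g = -31/3 (g = -1*12 + 20/12 = -12 + 20*(1/12) = -12 + 5/3 = -31/3 ≈ -10.333)
(P - 375)/(1/(158 + 4896) + g) = (-1086781/280849 - 375)/(1/(158 + 4896) - 31/3) = -106405156/(280849*(1/5054 - 31/3)) = -106405156/(280849*(-156671/15162)) = -106405156/280849*(-15162/156671) = 1613314975272/44000893679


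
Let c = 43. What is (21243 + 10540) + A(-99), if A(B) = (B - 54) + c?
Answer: 31673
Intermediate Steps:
A(B) = -11 + B (A(B) = (B - 54) + 43 = (-54 + B) + 43 = -11 + B)
(21243 + 10540) + A(-99) = (21243 + 10540) + (-11 - 99) = 31783 - 110 = 31673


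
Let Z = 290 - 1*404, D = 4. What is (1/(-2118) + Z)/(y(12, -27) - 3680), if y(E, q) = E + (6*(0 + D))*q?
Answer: 241453/9141288 ≈ 0.026413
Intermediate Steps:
y(E, q) = E + 24*q (y(E, q) = E + (6*(0 + 4))*q = E + (6*4)*q = E + 24*q)
Z = -114 (Z = 290 - 404 = -114)
(1/(-2118) + Z)/(y(12, -27) - 3680) = (1/(-2118) - 114)/((12 + 24*(-27)) - 3680) = (-1/2118 - 114)/((12 - 648) - 3680) = -241453/(2118*(-636 - 3680)) = -241453/2118/(-4316) = -241453/2118*(-1/4316) = 241453/9141288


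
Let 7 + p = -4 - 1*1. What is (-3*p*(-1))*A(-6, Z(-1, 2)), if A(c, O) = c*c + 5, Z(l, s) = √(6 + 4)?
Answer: -1476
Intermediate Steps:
Z(l, s) = √10
A(c, O) = 5 + c² (A(c, O) = c² + 5 = 5 + c²)
p = -12 (p = -7 + (-4 - 1*1) = -7 + (-4 - 1) = -7 - 5 = -12)
(-3*p*(-1))*A(-6, Z(-1, 2)) = (-(-36)*(-1))*(5 + (-6)²) = (-3*12)*(5 + 36) = -36*41 = -1476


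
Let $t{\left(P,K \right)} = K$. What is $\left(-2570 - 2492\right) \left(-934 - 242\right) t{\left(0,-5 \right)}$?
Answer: $-29764560$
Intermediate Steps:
$\left(-2570 - 2492\right) \left(-934 - 242\right) t{\left(0,-5 \right)} = \left(-2570 - 2492\right) \left(-934 - 242\right) \left(-5\right) = \left(-5062\right) \left(-1176\right) \left(-5\right) = 5952912 \left(-5\right) = -29764560$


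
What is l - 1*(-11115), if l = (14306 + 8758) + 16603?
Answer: 50782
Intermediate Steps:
l = 39667 (l = 23064 + 16603 = 39667)
l - 1*(-11115) = 39667 - 1*(-11115) = 39667 + 11115 = 50782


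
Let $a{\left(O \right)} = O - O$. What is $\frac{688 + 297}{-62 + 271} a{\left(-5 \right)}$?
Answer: $0$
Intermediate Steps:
$a{\left(O \right)} = 0$
$\frac{688 + 297}{-62 + 271} a{\left(-5 \right)} = \frac{688 + 297}{-62 + 271} \cdot 0 = \frac{985}{209} \cdot 0 = 0$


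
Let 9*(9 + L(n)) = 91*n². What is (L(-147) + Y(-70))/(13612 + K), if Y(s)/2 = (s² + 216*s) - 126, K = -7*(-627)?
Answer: 197790/18001 ≈ 10.988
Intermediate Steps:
K = 4389
L(n) = -9 + 91*n²/9 (L(n) = -9 + (91*n²)/9 = -9 + 91*n²/9)
Y(s) = -252 + 2*s² + 432*s (Y(s) = 2*((s² + 216*s) - 126) = 2*(-126 + s² + 216*s) = -252 + 2*s² + 432*s)
(L(-147) + Y(-70))/(13612 + K) = ((-9 + (91/9)*(-147)²) + (-252 + 2*(-70)² + 432*(-70)))/(13612 + 4389) = ((-9 + (91/9)*21609) + (-252 + 2*4900 - 30240))/18001 = ((-9 + 218491) + (-252 + 9800 - 30240))*(1/18001) = (218482 - 20692)*(1/18001) = 197790*(1/18001) = 197790/18001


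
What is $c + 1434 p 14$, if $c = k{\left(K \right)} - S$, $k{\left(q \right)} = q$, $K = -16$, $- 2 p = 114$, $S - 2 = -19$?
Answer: $-1144331$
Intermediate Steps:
$S = -17$ ($S = 2 - 19 = -17$)
$p = -57$ ($p = \left(- \frac{1}{2}\right) 114 = -57$)
$c = 1$ ($c = -16 - -17 = -16 + 17 = 1$)
$c + 1434 p 14 = 1 + 1434 \left(\left(-57\right) 14\right) = 1 + 1434 \left(-798\right) = 1 - 1144332 = -1144331$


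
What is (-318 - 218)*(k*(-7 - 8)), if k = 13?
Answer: 104520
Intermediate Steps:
(-318 - 218)*(k*(-7 - 8)) = (-318 - 218)*(13*(-7 - 8)) = -6968*(-15) = -536*(-195) = 104520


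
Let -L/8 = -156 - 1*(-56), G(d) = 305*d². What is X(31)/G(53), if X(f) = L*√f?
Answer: 160*√31/171349 ≈ 0.0051990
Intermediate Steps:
L = 800 (L = -8*(-156 - 1*(-56)) = -8*(-156 + 56) = -8*(-100) = 800)
X(f) = 800*√f
X(31)/G(53) = (800*√31)/((305*53²)) = (800*√31)/((305*2809)) = (800*√31)/856745 = (800*√31)*(1/856745) = 160*√31/171349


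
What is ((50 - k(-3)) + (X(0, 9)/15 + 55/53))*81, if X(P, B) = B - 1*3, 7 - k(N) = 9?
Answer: 1147041/265 ≈ 4328.5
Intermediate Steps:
k(N) = -2 (k(N) = 7 - 1*9 = 7 - 9 = -2)
X(P, B) = -3 + B (X(P, B) = B - 3 = -3 + B)
((50 - k(-3)) + (X(0, 9)/15 + 55/53))*81 = ((50 - 1*(-2)) + ((-3 + 9)/15 + 55/53))*81 = ((50 + 2) + (6*(1/15) + 55*(1/53)))*81 = (52 + (2/5 + 55/53))*81 = (52 + 381/265)*81 = (14161/265)*81 = 1147041/265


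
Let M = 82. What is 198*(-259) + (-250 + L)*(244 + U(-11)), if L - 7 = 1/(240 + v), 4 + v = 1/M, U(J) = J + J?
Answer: -678819760/6451 ≈ -1.0523e+5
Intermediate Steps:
U(J) = 2*J
v = -327/82 (v = -4 + 1/82 = -327/82 ≈ -3.9878)
L = 135553/19353 (L = 7 + 1/(240 - 327/82) = 7 + 1/(19353/82) = 7 + 82/19353 = 135553/19353 ≈ 7.0042)
198*(-259) + (-250 + L)*(244 + U(-11)) = 198*(-259) + (-250 + 135553/19353)*(244 + 2*(-11)) = -51282 - 4702697*(244 - 22)/19353 = -51282 - 4702697/19353*222 = -51282 - 347999578/6451 = -678819760/6451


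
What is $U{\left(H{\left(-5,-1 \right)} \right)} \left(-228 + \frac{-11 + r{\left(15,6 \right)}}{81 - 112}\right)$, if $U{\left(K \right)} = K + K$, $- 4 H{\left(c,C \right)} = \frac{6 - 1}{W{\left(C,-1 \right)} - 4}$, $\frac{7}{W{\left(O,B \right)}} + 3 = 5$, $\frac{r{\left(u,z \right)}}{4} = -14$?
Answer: $- \frac{35005}{31} \approx -1129.2$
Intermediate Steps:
$r{\left(u,z \right)} = -56$ ($r{\left(u,z \right)} = 4 \left(-14\right) = -56$)
$W{\left(O,B \right)} = \frac{7}{2}$ ($W{\left(O,B \right)} = \frac{7}{-3 + 5} = \frac{7}{2}$)
$H{\left(c,C \right)} = \frac{5}{2}$ ($H{\left(c,C \right)} = - \frac{\left(6 - 1\right) \frac{1}{\frac{7}{2} - 4}}{4} = - \frac{5 \frac{1}{- \frac{1}{2}}}{4} = - \frac{5 \left(-2\right)}{4} = \left(- \frac{1}{4}\right) \left(-10\right) = \frac{5}{2}$)
$U{\left(K \right)} = 2 K$
$U{\left(H{\left(-5,-1 \right)} \right)} \left(-228 + \frac{-11 + r{\left(15,6 \right)}}{81 - 112}\right) = 2 \cdot \frac{5}{2} \left(-228 + \frac{-11 - 56}{81 - 112}\right) = 5 \left(-228 - \frac{67}{-31}\right) = 5 \left(-228 - - \frac{67}{31}\right) = 5 \left(-228 + \frac{67}{31}\right) = 5 \left(- \frac{7001}{31}\right) = - \frac{35005}{31}$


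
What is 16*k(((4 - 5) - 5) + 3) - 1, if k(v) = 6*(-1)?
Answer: -97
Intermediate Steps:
k(v) = -6
16*k(((4 - 5) - 5) + 3) - 1 = 16*(-6) - 1 = -96 - 1 = -97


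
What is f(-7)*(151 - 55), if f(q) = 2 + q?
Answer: -480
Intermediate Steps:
f(-7)*(151 - 55) = (2 - 7)*(151 - 55) = -5*96 = -480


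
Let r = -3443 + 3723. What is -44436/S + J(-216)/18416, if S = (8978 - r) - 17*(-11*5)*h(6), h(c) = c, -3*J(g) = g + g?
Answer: -1822038/588161 ≈ -3.0979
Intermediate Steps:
J(g) = -2*g/3 (J(g) = -(g + g)/3 = -2*g/3)
r = 280
S = 14308 (S = (8978 - 1*280) - 17*(-11*5)*6 = (8978 - 280) - 17*(-55)*6 = 8698 - (-935)*6 = 8698 - 1*(-5610) = 8698 + 5610 = 14308)
-44436/S + J(-216)/18416 = -44436/14308 - ⅔*(-216)/18416 = -44436*1/14308 + 144*(1/18416) = -1587/511 + 9/1151 = -1822038/588161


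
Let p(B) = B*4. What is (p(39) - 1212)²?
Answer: 1115136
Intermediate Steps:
p(B) = 4*B
(p(39) - 1212)² = (4*39 - 1212)² = (156 - 1212)² = (-1056)² = 1115136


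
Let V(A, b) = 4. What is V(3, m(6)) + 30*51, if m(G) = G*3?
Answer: 1534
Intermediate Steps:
m(G) = 3*G
V(3, m(6)) + 30*51 = 4 + 30*51 = 4 + 1530 = 1534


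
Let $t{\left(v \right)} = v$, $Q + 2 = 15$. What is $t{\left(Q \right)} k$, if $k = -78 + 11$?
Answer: $-871$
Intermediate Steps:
$Q = 13$ ($Q = -2 + 15 = 13$)
$k = -67$
$t{\left(Q \right)} k = 13 \left(-67\right) = -871$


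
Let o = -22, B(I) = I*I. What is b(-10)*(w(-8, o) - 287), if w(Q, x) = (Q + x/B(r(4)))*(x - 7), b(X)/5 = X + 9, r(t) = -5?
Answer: 737/5 ≈ 147.40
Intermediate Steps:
B(I) = I²
b(X) = 45 + 5*X (b(X) = 5*(X + 9) = 5*(9 + X) = 45 + 5*X)
w(Q, x) = (-7 + x)*(Q + x/25) (w(Q, x) = (Q + x/((-5)²))*(x - 7) = (Q + x/25)*(-7 + x) = (-7 + x)*(Q + x/25))
b(-10)*(w(-8, o) - 287) = (45 + 5*(-10))*((-7/25*(-22) + (1/25)*(-22)² - 8*(-7 - 22)) - 287) = (45 - 50)*((154/25 + (1/25)*484 - 8*(-29)) - 287) = -5*((154/25 + 484/25 + 232) - 287) = -5*(6438/25 - 287) = -5*(-737/25) = 737/5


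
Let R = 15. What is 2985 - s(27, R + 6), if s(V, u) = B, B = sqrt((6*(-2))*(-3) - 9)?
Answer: 2985 - 3*sqrt(3) ≈ 2979.8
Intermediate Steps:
B = 3*sqrt(3) (B = sqrt(-12*(-3) - 9) = sqrt(36 - 9) = sqrt(27) = 3*sqrt(3) ≈ 5.1962)
s(V, u) = 3*sqrt(3)
2985 - s(27, R + 6) = 2985 - 3*sqrt(3)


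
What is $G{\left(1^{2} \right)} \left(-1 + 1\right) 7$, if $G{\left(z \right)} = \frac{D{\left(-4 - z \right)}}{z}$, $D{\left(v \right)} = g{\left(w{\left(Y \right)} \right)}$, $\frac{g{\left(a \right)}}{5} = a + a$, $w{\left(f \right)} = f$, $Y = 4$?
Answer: $0$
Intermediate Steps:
$g{\left(a \right)} = 10 a$ ($g{\left(a \right)} = 5 \left(a + a\right) = 5 \cdot 2 a = 10 a$)
$D{\left(v \right)} = 40$ ($D{\left(v \right)} = 10 \cdot 4 = 40$)
$G{\left(z \right)} = \frac{40}{z}$
$G{\left(1^{2} \right)} \left(-1 + 1\right) 7 = \frac{40}{1^{2}} \left(-1 + 1\right) 7 = \frac{40}{1} \cdot 0 \cdot 7 = 40 \cdot 1 \cdot 0 \cdot 7 = 40 \cdot 0 \cdot 7 = 0 \cdot 7 = 0$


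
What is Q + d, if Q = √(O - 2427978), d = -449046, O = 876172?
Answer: -449046 + I*√1551806 ≈ -4.4905e+5 + 1245.7*I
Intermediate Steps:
Q = I*√1551806 (Q = √(876172 - 2427978) = √(-1551806) = I*√1551806 ≈ 1245.7*I)
Q + d = I*√1551806 - 449046 = -449046 + I*√1551806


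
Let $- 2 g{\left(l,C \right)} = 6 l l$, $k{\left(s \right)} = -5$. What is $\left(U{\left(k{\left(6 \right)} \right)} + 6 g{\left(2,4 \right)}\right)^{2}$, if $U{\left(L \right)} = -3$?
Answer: $5625$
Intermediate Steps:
$g{\left(l,C \right)} = - 3 l^{2}$ ($g{\left(l,C \right)} = - \frac{6 l l}{2} = - \frac{6 l^{2}}{2} = - 3 l^{2}$)
$\left(U{\left(k{\left(6 \right)} \right)} + 6 g{\left(2,4 \right)}\right)^{2} = \left(-3 + 6 \left(- 3 \cdot 2^{2}\right)\right)^{2} = \left(-3 + 6 \left(\left(-3\right) 4\right)\right)^{2} = \left(-3 + 6 \left(-12\right)\right)^{2} = \left(-3 - 72\right)^{2} = \left(-75\right)^{2} = 5625$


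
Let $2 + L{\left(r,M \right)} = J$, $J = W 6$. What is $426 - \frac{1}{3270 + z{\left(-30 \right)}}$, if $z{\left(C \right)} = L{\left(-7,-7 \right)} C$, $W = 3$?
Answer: $\frac{1188539}{2790} \approx 426.0$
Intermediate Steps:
$J = 18$ ($J = 3 \cdot 6 = 18$)
$L{\left(r,M \right)} = 16$ ($L{\left(r,M \right)} = -2 + 18 = 16$)
$z{\left(C \right)} = 16 C$
$426 - \frac{1}{3270 + z{\left(-30 \right)}} = 426 - \frac{1}{3270 + 16 \left(-30\right)} = 426 - \frac{1}{3270 - 480} = 426 - \frac{1}{2790} = \frac{1188539}{2790}$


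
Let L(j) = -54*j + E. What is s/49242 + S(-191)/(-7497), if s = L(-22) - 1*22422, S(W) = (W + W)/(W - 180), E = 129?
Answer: -19573327693/45653686218 ≈ -0.42873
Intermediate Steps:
S(W) = 2*W/(-180 + W) (S(W) = (2*W)/(-180 + W) = 2*W/(-180 + W))
L(j) = 129 - 54*j (L(j) = -54*j + 129 = 129 - 54*j)
s = -21105 (s = (129 - 54*(-22)) - 1*22422 = (129 + 1188) - 22422 = 1317 - 22422 = -21105)
s/49242 + S(-191)/(-7497) = -21105/49242 + (2*(-191)/(-180 - 191))/(-7497) = -21105*1/49242 + (2*(-191)/(-371))*(-1/7497) = -7035/16414 + (2*(-191)*(-1/371))*(-1/7497) = -7035/16414 + (382/371)*(-1/7497) = -7035/16414 - 382/2781387 = -19573327693/45653686218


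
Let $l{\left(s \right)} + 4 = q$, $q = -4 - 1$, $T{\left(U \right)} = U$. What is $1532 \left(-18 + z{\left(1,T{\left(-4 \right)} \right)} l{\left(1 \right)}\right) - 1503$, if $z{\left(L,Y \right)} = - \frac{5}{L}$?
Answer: $39861$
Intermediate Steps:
$q = -5$
$l{\left(s \right)} = -9$ ($l{\left(s \right)} = -4 - 5 = -9$)
$1532 \left(-18 + z{\left(1,T{\left(-4 \right)} \right)} l{\left(1 \right)}\right) - 1503 = 1532 \left(-18 + - \frac{5}{1} \left(-9\right)\right) - 1503 = 1532 \left(-18 + \left(-5\right) 1 \left(-9\right)\right) - 1503 = 1532 \left(-18 - -45\right) - 1503 = 1532 \left(-18 + 45\right) - 1503 = 1532 \cdot 27 - 1503 = 41364 - 1503 = 39861$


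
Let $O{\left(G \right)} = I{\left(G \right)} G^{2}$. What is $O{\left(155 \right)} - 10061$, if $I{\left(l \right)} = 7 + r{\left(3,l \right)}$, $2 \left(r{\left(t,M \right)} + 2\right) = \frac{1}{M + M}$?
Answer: $\frac{440411}{4} \approx 1.101 \cdot 10^{5}$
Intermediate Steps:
$r{\left(t,M \right)} = -2 + \frac{1}{4 M}$ ($r{\left(t,M \right)} = -2 + \frac{1}{2 \left(M + M\right)} = -2 + \frac{1}{2 \cdot 2 M} = -2 + \frac{\frac{1}{2} \frac{1}{M}}{2} = -2 + \frac{1}{4 M}$)
$I{\left(l \right)} = 5 + \frac{1}{4 l}$ ($I{\left(l \right)} = 7 - \left(2 - \frac{1}{4 l}\right) = 5 + \frac{1}{4 l}$)
$O{\left(G \right)} = G^{2} \left(5 + \frac{1}{4 G}\right)$ ($O{\left(G \right)} = \left(5 + \frac{1}{4 G}\right) G^{2} = G^{2} \left(5 + \frac{1}{4 G}\right)$)
$O{\left(155 \right)} - 10061 = \frac{1}{4} \cdot 155 \left(1 + 20 \cdot 155\right) - 10061 = \frac{1}{4} \cdot 155 \left(1 + 3100\right) - 10061 = \frac{1}{4} \cdot 155 \cdot 3101 - 10061 = \frac{480655}{4} - 10061 = \frac{440411}{4}$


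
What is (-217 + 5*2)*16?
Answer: -3312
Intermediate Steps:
(-217 + 5*2)*16 = (-217 + 10)*16 = -207*16 = -3312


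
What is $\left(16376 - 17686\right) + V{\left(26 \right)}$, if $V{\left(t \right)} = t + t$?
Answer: $-1258$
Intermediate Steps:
$V{\left(t \right)} = 2 t$
$\left(16376 - 17686\right) + V{\left(26 \right)} = \left(16376 - 17686\right) + 2 \cdot 26 = -1310 + 52 = -1258$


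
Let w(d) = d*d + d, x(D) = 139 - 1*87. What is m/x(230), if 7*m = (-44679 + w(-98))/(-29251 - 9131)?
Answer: 35173/13971048 ≈ 0.0025176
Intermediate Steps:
x(D) = 52 (x(D) = 139 - 87 = 52)
w(d) = d + d² (w(d) = d² + d = d + d²)
m = 35173/268674 (m = ((-44679 - 98*(1 - 98))/(-29251 - 9131))/7 = ((-44679 - 98*(-97))/(-38382))/7 = ((-44679 + 9506)*(-1/38382))/7 = (-35173*(-1/38382))/7 = (⅐)*(35173/38382) = 35173/268674 ≈ 0.13091)
m/x(230) = (35173/268674)/52 = (35173/268674)*(1/52) = 35173/13971048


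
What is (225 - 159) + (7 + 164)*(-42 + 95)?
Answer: 9129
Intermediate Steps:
(225 - 159) + (7 + 164)*(-42 + 95) = 66 + 171*53 = 66 + 9063 = 9129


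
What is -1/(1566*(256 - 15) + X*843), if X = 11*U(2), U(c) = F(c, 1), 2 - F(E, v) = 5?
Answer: -1/349587 ≈ -2.8605e-6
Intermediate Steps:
F(E, v) = -3 (F(E, v) = 2 - 1*5 = 2 - 5 = -3)
U(c) = -3
X = -33 (X = 11*(-3) = -33)
-1/(1566*(256 - 15) + X*843) = -1/(1566*(256 - 15) - 33*843) = -1/(1566*241 - 27819) = -1/(377406 - 27819) = -1/349587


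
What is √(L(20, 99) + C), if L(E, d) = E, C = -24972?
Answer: 2*I*√6238 ≈ 157.96*I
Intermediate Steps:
√(L(20, 99) + C) = √(20 - 24972) = √(-24952) = 2*I*√6238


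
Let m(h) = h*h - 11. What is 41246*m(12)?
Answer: 5485718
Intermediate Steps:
m(h) = -11 + h**2 (m(h) = h**2 - 11 = -11 + h**2)
41246*m(12) = 41246*(-11 + 12**2) = 41246*(-11 + 144) = 41246*133 = 5485718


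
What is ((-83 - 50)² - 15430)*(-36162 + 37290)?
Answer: 2548152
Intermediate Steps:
((-83 - 50)² - 15430)*(-36162 + 37290) = ((-133)² - 15430)*1128 = (17689 - 15430)*1128 = 2259*1128 = 2548152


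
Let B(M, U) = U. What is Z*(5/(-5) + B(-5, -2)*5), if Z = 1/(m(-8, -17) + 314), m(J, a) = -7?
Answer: -11/307 ≈ -0.035831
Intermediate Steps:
Z = 1/307 (Z = 1/(-7 + 314) = 1/307 ≈ 0.0032573)
Z*(5/(-5) + B(-5, -2)*5) = (5/(-5) - 2*5)/307 = (5*(-⅕) - 10)/307 = (-1 - 10)/307 = (1/307)*(-11) = -11/307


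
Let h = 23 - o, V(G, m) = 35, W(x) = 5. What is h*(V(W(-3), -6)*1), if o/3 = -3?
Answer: 1120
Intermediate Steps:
o = -9 (o = 3*(-3) = -9)
h = 32 (h = 23 - 1*(-9) = 23 + 9 = 32)
h*(V(W(-3), -6)*1) = 32*(35*1) = 32*35 = 1120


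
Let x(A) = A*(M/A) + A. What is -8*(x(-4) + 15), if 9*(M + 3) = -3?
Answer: -184/3 ≈ -61.333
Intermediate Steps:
M = -10/3 (M = -3 + (1/9)*(-3) = -3 - 1/3 = -10/3 ≈ -3.3333)
x(A) = -10/3 + A (x(A) = A*(-10/(3*A)) + A = -10/3 + A)
-8*(x(-4) + 15) = -8*((-10/3 - 4) + 15) = -8*(-22/3 + 15) = -8*23/3 = -184/3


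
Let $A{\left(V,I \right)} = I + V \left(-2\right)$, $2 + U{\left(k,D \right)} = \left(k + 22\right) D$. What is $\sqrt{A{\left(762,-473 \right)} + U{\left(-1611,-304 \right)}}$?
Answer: $\sqrt{481057} \approx 693.58$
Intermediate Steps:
$U{\left(k,D \right)} = -2 + D \left(22 + k\right)$ ($U{\left(k,D \right)} = -2 + \left(k + 22\right) D = -2 + \left(22 + k\right) D = -2 + D \left(22 + k\right)$)
$A{\left(V,I \right)} = I - 2 V$
$\sqrt{A{\left(762,-473 \right)} + U{\left(-1611,-304 \right)}} = \sqrt{\left(-473 - 1524\right) - -483054} = \sqrt{-1997 + 483054} = \sqrt{481057}$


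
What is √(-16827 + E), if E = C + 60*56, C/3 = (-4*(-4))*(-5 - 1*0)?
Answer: 3*I*√1523 ≈ 117.08*I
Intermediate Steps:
C = -240 (C = 3*((-4*(-4))*(-5 - 1*0)) = 3*(16*(-5 + 0)) = 3*(16*(-5)) = 3*(-80) = -240)
E = 3120 (E = -240 + 60*56 = -240 + 3360 = 3120)
√(-16827 + E) = √(-16827 + 3120) = √(-13707) = 3*I*√1523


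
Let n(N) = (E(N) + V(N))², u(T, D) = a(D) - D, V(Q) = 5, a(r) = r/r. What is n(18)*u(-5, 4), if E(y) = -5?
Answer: 0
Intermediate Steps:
a(r) = 1
u(T, D) = 1 - D
n(N) = 0 (n(N) = (-5 + 5)² = 0² = 0)
n(18)*u(-5, 4) = 0*(1 - 1*4) = 0*(1 - 4) = 0*(-3) = 0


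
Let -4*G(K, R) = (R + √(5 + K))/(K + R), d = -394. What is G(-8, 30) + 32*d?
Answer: -554767/44 - I*√3/88 ≈ -12608.0 - 0.019682*I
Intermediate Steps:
G(K, R) = -(R + √(5 + K))/(4*(K + R))
G(-8, 30) + 32*d = (-1*30 - √(5 - 8))/(4*(-8 + 30)) + 32*(-394) = (¼)*(-30 - √(-3))/22 - 12608 = (¼)*(1/22)*(-30 - I*√3) - 12608 = (-15/44 - I*√3/88) - 12608 = -554767/44 - I*√3/88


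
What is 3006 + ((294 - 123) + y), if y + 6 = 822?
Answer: 3993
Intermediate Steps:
y = 816 (y = -6 + 822 = 816)
3006 + ((294 - 123) + y) = 3006 + ((294 - 123) + 816) = 3006 + (171 + 816) = 3006 + 987 = 3993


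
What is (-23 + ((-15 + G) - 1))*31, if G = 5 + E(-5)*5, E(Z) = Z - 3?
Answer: -2294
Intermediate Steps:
E(Z) = -3 + Z
G = -35 (G = 5 + (-3 - 5)*5 = 5 - 8*5 = 5 - 40 = -35)
(-23 + ((-15 + G) - 1))*31 = (-23 + ((-15 - 35) - 1))*31 = (-23 + (-50 - 1))*31 = (-23 - 51)*31 = -74*31 = -2294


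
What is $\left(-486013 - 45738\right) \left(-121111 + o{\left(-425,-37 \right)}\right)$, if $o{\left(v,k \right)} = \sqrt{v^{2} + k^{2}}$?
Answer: $64400895361 - 531751 \sqrt{181994} \approx 6.4174 \cdot 10^{10}$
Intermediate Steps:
$o{\left(v,k \right)} = \sqrt{k^{2} + v^{2}}$
$\left(-486013 - 45738\right) \left(-121111 + o{\left(-425,-37 \right)}\right) = \left(-486013 - 45738\right) \left(-121111 + \sqrt{\left(-37\right)^{2} + \left(-425\right)^{2}}\right) = - 531751 \left(-121111 + \sqrt{1369 + 180625}\right) = - 531751 \left(-121111 + \sqrt{181994}\right) = 64400895361 - 531751 \sqrt{181994}$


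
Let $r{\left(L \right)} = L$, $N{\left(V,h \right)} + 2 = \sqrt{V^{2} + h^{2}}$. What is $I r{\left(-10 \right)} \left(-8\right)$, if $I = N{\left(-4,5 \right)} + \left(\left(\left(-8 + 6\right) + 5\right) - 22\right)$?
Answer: $-1680 + 80 \sqrt{41} \approx -1167.8$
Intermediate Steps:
$N{\left(V,h \right)} = -2 + \sqrt{V^{2} + h^{2}}$
$I = -21 + \sqrt{41}$ ($I = \left(-2 + \sqrt{\left(-4\right)^{2} + 5^{2}}\right) + \left(\left(\left(-8 + 6\right) + 5\right) - 22\right) = \left(-2 + \sqrt{16 + 25}\right) + \left(\left(-2 + 5\right) - 22\right) = \left(-2 + \sqrt{41}\right) + \left(3 - 22\right) = \left(-2 + \sqrt{41}\right) - 19 = -21 + \sqrt{41} \approx -14.597$)
$I r{\left(-10 \right)} \left(-8\right) = \left(-21 + \sqrt{41}\right) \left(-10\right) \left(-8\right) = \left(210 - 10 \sqrt{41}\right) \left(-8\right) = -1680 + 80 \sqrt{41}$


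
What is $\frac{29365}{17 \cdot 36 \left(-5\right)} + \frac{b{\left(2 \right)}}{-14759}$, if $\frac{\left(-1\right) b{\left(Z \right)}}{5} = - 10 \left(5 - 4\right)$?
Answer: $- \frac{86710207}{9032508} \approx -9.5998$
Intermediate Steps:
$b{\left(Z \right)} = 50$ ($b{\left(Z \right)} = - 5 \left(- 10 \left(5 - 4\right)\right) = - 5 \left(\left(-10\right) 1\right) = \left(-5\right) \left(-10\right) = 50$)
$\frac{29365}{17 \cdot 36 \left(-5\right)} + \frac{b{\left(2 \right)}}{-14759} = \frac{29365}{17 \cdot 36 \left(-5\right)} + \frac{50}{-14759} = \frac{29365}{612 \left(-5\right)} + 50 \left(- \frac{1}{14759}\right) = \frac{29365}{-3060} - \frac{50}{14759} = 29365 \left(- \frac{1}{3060}\right) - \frac{50}{14759} = - \frac{5873}{612} - \frac{50}{14759} = - \frac{86710207}{9032508}$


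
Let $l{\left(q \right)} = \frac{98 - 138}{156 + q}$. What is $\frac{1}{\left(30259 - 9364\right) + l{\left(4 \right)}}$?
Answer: $\frac{4}{83579} \approx 4.7859 \cdot 10^{-5}$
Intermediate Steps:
$l{\left(q \right)} = - \frac{40}{156 + q}$
$\frac{1}{\left(30259 - 9364\right) + l{\left(4 \right)}} = \frac{1}{\left(30259 - 9364\right) - \frac{40}{156 + 4}} = \frac{1}{\left(30259 - 9364\right) - \frac{40}{160}} = \frac{1}{20895 - \frac{1}{4}} = \frac{1}{\frac{83579}{4}} = \frac{4}{83579}$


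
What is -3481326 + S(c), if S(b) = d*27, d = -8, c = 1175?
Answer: -3481542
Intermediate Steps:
S(b) = -216 (S(b) = -8*27 = -216)
-3481326 + S(c) = -3481326 - 216 = -3481542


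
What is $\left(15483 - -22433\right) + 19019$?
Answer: $56935$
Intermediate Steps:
$\left(15483 - -22433\right) + 19019 = \left(15483 + 22433\right) + 19019 = 37916 + 19019 = 56935$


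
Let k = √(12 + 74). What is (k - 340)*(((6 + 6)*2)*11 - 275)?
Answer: 3740 - 11*√86 ≈ 3638.0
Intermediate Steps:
k = √86 ≈ 9.2736
(k - 340)*(((6 + 6)*2)*11 - 275) = (√86 - 340)*(((6 + 6)*2)*11 - 275) = (-340 + √86)*((12*2)*11 - 275) = (-340 + √86)*(24*11 - 275) = (-340 + √86)*(264 - 275) = (-340 + √86)*(-11) = 3740 - 11*√86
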